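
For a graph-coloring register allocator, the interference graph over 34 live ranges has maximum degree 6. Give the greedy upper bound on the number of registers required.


Greedy coloring never needs more than (max_degree + 1) colors: when coloring a vertex, at most max_degree neighbors are already colored.
Upper bound = 6 + 1 = 7

7


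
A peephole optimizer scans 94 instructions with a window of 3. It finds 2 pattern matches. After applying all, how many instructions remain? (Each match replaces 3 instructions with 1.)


Each match removes 2 instructions.
Total removed = 2 * 2 = 4
Remaining = 94 - 4 = 90

90


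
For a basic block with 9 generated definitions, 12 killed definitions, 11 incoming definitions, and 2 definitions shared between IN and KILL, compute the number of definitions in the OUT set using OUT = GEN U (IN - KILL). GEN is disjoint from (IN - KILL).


IN - KILL: 11 - 2 = 9 surviving definitions
OUT = GEN + surviving = 9 + 9 = 18

18


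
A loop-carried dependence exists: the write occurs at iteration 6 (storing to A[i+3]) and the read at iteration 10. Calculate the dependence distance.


Distance = read iteration - write iteration
= 10 - 6 = 4

4


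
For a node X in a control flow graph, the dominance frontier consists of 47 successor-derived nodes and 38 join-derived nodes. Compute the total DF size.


DF(X) = direct successor contributions + join point contributions
= 47 + 38 = 85

85


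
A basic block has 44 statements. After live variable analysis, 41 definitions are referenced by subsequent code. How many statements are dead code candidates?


Dead code = total statements - live definitions
= 44 - 41 = 3

3


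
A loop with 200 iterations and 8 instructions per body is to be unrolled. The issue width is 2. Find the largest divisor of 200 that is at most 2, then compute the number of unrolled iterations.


Largest divisor of 200 <= 2 is 2
New iterations = 200 / 2 = 100

100


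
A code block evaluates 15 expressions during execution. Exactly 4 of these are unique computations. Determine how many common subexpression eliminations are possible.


CSE count = total expressions - unique expressions
= 15 - 4 = 11

11


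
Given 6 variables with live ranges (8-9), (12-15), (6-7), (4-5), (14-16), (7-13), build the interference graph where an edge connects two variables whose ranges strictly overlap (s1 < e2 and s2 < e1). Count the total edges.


Check all pairs for overlapping intervals.
Two intervals (s1,e1) and (s2,e2) overlap if s1 < e2 and s2 < e1.
v0 (8-9) vs v1..v5: overlaps v5 -> 1
v1 (12-15) vs v2..v5: overlaps v4, v5 -> 2
v2 (6-7) vs v3..v5: overlaps none -> 0
v3 (4-5) vs v4..v5: overlaps none -> 0
v4 (14-16) vs v5: overlaps none -> 0
Total overlapping pairs = 1 + 2 + 0 + 0 + 0 = 3

3


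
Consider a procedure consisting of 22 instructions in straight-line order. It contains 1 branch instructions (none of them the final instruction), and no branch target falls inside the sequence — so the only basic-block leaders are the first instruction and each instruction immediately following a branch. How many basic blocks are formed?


With no in-sequence branch targets, the leaders are the first instruction plus the instruction after each branch.
Number of basic blocks = branches + 1
= 1 + 1 = 2

2


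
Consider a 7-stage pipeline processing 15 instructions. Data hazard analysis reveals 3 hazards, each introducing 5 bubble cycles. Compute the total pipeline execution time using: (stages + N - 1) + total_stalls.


Base cycles = 7 + 15 - 1 = 21
Total stalls = 3 * 5 = 15
Total = 21 + 15 = 36

36


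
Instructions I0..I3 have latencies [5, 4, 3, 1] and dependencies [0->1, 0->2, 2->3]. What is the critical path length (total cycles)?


Compute longest path through dependency graph: dist(Ik) = max over predecessors of dist + latency(Ik).
dist(I0) = latency 5 = 5
dist(I1) = dist(I0) + 4 = 5 + 4 = 9
dist(I2) = dist(I0) + 3 = 5 + 3 = 8
dist(I3) = dist(I2) + 1 = 8 + 1 = 9
Critical path = max dist = 9

9


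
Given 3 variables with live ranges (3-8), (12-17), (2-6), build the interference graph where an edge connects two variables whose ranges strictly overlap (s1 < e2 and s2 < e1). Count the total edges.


Check all pairs for overlapping intervals.
Two intervals (s1,e1) and (s2,e2) overlap if s1 < e2 and s2 < e1.
v0 (3-8) vs v1..v2: overlaps v2 -> 1
v1 (12-17) vs v2: overlaps none -> 0
Total overlapping pairs = 1 + 0 = 1

1


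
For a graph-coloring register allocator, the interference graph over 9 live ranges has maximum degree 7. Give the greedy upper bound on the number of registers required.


Greedy coloring never needs more than (max_degree + 1) colors: when coloring a vertex, at most max_degree neighbors are already colored.
Upper bound = 7 + 1 = 8

8


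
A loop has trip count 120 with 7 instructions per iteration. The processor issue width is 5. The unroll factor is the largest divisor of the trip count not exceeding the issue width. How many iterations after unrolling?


Largest divisor of 120 <= 5 is 5
New iterations = 120 / 5 = 24

24


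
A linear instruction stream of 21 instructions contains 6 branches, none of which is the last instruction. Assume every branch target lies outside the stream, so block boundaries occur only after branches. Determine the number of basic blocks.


With no in-sequence branch targets, the leaders are the first instruction plus the instruction after each branch.
Number of basic blocks = branches + 1
= 6 + 1 = 7

7


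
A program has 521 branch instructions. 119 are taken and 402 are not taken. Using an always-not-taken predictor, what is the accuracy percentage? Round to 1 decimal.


Predictor: always-not-taken
Correct predictions = 402
Accuracy = 402 / 521 * 100 = 77.2%

77.2


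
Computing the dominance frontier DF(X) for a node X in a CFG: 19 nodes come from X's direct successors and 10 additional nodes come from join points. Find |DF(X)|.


DF(X) = direct successor contributions + join point contributions
= 19 + 10 = 29

29


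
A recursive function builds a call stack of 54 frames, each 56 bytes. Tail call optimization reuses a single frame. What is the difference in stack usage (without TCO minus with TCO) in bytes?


Without TCO: 54 * 56 = 3024 bytes
With TCO: reuse 1 frame = 56 bytes
Savings = 3024 - 56 = 2968

2968


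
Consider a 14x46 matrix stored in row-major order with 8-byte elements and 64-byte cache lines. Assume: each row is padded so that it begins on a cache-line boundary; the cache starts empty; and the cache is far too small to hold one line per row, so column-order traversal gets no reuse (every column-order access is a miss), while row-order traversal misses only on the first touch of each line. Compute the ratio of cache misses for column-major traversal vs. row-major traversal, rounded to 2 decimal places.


Each row occupies 46 * 8 = 368 bytes and starts on a line boundary, so it spans ceil(368 / 64) = 6 cache lines.
Row-major traversal misses (one per line touched): 14 * ceil(46 * 8 / 64) = 84
Column-major traversal misses (no reuse, every access misses): 14 * 46 = 644
Ratio = 644 / 84 = 7.67

7.67


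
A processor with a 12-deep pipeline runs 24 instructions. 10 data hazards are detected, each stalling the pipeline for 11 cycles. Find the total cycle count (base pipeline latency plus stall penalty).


Base cycles = 12 + 24 - 1 = 35
Total stalls = 10 * 11 = 110
Total = 35 + 110 = 145

145


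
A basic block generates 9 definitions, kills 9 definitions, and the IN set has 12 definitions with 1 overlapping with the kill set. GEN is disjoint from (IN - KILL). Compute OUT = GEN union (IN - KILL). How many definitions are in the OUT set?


IN - KILL: 12 - 1 = 11 surviving definitions
OUT = GEN + surviving = 9 + 11 = 20

20


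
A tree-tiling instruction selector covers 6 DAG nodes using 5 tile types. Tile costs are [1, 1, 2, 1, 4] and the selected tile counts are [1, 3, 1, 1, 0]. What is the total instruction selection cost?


Total cost = sum(count_i * cost_i)
= 1*1 + 3*1 + 1*2 + 1*1 + 0*4
= 7

7


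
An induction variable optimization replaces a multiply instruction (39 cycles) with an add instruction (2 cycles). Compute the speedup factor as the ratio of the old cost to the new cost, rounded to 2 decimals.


Ratio = mult_cost / add_cost = 39 / 2 = 19.5

19.5


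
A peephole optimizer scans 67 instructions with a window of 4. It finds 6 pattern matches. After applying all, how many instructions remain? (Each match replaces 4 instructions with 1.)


Each match removes 3 instructions.
Total removed = 6 * 3 = 18
Remaining = 67 - 18 = 49

49


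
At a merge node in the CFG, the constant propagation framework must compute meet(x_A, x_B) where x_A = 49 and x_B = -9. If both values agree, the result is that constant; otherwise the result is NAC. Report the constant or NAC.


Meet operation: if both paths give the same constant, result is that constant; if they differ, result is NAC (not-a-constant).
Path A: 49, Path B: -9 -> differ
Result: not-a-constant -> NAC

NAC


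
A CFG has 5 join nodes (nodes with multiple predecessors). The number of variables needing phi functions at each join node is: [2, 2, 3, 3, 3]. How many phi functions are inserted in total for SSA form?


Total phi functions = sum of phi functions at each join node
= 2 + 2 + 3 + 3 + 3 = 13

13


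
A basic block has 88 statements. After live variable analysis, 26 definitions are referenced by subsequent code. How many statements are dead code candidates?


Dead code = total statements - live definitions
= 88 - 26 = 62

62


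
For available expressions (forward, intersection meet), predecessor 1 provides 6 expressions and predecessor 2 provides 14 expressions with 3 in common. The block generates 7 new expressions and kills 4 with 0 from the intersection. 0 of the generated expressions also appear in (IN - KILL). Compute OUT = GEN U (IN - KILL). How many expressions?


IN = intersection of predecessors = 3
IN - KILL = 3 - 0 = 3
|OUT| = |GEN| + |IN - KILL| - |GEN ∩ (IN - KILL)| = 7 + 3 - 0 = 10

10


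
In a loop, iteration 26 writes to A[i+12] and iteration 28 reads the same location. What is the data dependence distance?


Distance = read iteration - write iteration
= 28 - 26 = 2

2


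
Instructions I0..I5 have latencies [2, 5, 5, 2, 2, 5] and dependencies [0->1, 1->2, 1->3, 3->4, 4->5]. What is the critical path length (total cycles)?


Compute longest path through dependency graph: dist(Ik) = max over predecessors of dist + latency(Ik).
dist(I0) = latency 2 = 2
dist(I1) = dist(I0) + 5 = 2 + 5 = 7
dist(I2) = dist(I1) + 5 = 7 + 5 = 12
dist(I3) = dist(I1) + 2 = 7 + 2 = 9
dist(I4) = dist(I3) + 2 = 9 + 2 = 11
dist(I5) = dist(I4) + 5 = 11 + 5 = 16
Critical path = max dist = 16

16


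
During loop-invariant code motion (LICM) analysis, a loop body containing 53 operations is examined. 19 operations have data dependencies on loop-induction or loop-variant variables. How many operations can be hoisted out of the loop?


Invariant candidates = total - loop-dependent
= 53 - 19 = 34

34


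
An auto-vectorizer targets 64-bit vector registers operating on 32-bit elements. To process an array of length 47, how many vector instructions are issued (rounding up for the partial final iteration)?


Width = 64 / 32 = 2 elements per vector op
Iterations = ceil(47 / 2) = 24

24


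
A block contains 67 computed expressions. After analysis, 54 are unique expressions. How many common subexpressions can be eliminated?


CSE count = total expressions - unique expressions
= 67 - 54 = 13

13


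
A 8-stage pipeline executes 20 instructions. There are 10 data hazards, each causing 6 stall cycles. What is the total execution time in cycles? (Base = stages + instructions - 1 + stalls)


Base cycles = 8 + 20 - 1 = 27
Total stalls = 10 * 6 = 60
Total = 27 + 60 = 87

87


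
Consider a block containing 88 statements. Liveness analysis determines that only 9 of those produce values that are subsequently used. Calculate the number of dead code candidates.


Dead code = total statements - live definitions
= 88 - 9 = 79

79


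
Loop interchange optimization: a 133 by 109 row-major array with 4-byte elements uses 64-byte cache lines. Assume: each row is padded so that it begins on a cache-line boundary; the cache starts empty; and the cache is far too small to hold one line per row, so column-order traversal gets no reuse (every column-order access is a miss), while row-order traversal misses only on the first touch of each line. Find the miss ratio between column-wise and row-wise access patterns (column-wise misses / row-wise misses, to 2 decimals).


Each row occupies 109 * 4 = 436 bytes and starts on a line boundary, so it spans ceil(436 / 64) = 7 cache lines.
Row-major traversal misses (one per line touched): 133 * ceil(109 * 4 / 64) = 931
Column-major traversal misses (no reuse, every access misses): 133 * 109 = 14497
Ratio = 14497 / 931 = 15.57

15.57


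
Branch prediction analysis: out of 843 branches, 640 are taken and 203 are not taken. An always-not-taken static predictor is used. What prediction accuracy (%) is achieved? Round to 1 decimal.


Predictor: always-not-taken
Correct predictions = 203
Accuracy = 203 / 843 * 100 = 24.1%

24.1


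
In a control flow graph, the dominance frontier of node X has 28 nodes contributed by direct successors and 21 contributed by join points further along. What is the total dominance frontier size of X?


DF(X) = direct successor contributions + join point contributions
= 28 + 21 = 49

49


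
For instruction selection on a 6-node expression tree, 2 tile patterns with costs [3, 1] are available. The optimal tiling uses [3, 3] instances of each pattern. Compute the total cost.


Total cost = sum(count_i * cost_i)
= 3*3 + 3*1
= 12

12


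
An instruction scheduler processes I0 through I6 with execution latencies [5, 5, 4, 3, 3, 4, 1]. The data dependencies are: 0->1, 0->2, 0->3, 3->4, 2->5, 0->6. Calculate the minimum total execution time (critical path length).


Compute longest path through dependency graph: dist(Ik) = max over predecessors of dist + latency(Ik).
dist(I0) = latency 5 = 5
dist(I1) = dist(I0) + 5 = 5 + 5 = 10
dist(I2) = dist(I0) + 4 = 5 + 4 = 9
dist(I3) = dist(I0) + 3 = 5 + 3 = 8
dist(I4) = dist(I3) + 3 = 8 + 3 = 11
dist(I5) = dist(I2) + 4 = 9 + 4 = 13
dist(I6) = dist(I0) + 1 = 5 + 1 = 6
Critical path = max dist = 13

13


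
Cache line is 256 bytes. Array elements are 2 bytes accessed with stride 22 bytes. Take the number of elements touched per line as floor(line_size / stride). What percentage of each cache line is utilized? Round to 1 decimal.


Elements per cache line = floor(256 / 22) = 11
Bytes used = 11 * 2 = 22
Utilization = 22 / 256 * 100 = 8.6%

8.6


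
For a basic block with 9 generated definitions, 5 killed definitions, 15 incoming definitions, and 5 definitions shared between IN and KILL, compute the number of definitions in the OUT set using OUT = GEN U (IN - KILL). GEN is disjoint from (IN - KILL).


IN - KILL: 15 - 5 = 10 surviving definitions
OUT = GEN + surviving = 9 + 10 = 19

19


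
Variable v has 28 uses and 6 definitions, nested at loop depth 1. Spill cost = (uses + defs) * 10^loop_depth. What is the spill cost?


uses + defs = 28 + 6 = 34
10^1 = 10
Spill cost = 34 * 10 = 340

340


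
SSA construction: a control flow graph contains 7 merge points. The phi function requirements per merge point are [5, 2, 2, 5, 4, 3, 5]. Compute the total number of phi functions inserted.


Total phi functions = sum of phi functions at each join node
= 5 + 2 + 2 + 5 + 4 + 3 + 5 = 26

26


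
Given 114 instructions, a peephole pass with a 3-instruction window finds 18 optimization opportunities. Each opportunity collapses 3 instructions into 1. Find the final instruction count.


Each match removes 2 instructions.
Total removed = 18 * 2 = 36
Remaining = 114 - 36 = 78

78


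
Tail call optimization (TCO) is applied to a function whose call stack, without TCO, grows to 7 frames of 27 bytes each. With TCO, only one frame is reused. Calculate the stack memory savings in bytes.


Without TCO: 7 * 27 = 189 bytes
With TCO: reuse 1 frame = 27 bytes
Savings = 189 - 27 = 162

162


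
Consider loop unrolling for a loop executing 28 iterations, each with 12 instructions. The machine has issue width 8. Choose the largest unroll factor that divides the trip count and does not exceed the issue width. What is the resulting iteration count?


Largest divisor of 28 <= 8 is 7
New iterations = 28 / 7 = 4

4


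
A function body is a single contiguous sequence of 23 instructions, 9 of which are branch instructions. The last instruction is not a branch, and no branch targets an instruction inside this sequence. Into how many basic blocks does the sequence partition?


With no in-sequence branch targets, the leaders are the first instruction plus the instruction after each branch.
Number of basic blocks = branches + 1
= 9 + 1 = 10

10


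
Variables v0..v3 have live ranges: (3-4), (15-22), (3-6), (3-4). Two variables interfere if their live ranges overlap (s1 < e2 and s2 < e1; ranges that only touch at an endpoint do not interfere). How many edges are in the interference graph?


Check all pairs for overlapping intervals.
Two intervals (s1,e1) and (s2,e2) overlap if s1 < e2 and s2 < e1.
v0 (3-4) vs v1..v3: overlaps v2, v3 -> 2
v1 (15-22) vs v2..v3: overlaps none -> 0
v2 (3-6) vs v3: overlaps v3 -> 1
Total overlapping pairs = 2 + 0 + 1 = 3

3


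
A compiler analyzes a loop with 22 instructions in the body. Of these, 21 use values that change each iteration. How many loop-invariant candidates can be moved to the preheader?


Invariant candidates = total - loop-dependent
= 22 - 21 = 1

1


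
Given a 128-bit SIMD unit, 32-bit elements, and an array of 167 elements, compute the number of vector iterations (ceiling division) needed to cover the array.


Width = 128 / 32 = 4 elements per vector op
Iterations = ceil(167 / 4) = 42

42


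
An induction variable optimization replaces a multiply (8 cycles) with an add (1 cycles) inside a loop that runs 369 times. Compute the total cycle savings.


Per-iteration saving = 8 - 1 = 7
Total saved = 369 * 7 = 2583

2583


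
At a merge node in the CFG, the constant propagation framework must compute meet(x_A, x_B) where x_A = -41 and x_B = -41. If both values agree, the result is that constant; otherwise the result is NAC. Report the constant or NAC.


Meet operation: if both paths give the same constant, result is that constant; if they differ, result is NAC (not-a-constant).
Path A: -41, Path B: -41 -> equal
Result: constant -> -41

-41


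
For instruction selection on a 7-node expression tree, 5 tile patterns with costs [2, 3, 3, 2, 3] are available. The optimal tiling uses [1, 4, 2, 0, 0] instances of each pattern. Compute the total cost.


Total cost = sum(count_i * cost_i)
= 1*2 + 4*3 + 2*3 + 0*2 + 0*3
= 20

20


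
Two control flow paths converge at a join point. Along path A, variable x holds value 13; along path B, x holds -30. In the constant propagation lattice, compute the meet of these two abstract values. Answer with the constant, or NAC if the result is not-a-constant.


Meet operation: if both paths give the same constant, result is that constant; if they differ, result is NAC (not-a-constant).
Path A: 13, Path B: -30 -> differ
Result: not-a-constant -> NAC

NAC


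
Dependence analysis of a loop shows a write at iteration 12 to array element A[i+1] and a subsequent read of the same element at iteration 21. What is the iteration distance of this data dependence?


Distance = read iteration - write iteration
= 21 - 12 = 9

9


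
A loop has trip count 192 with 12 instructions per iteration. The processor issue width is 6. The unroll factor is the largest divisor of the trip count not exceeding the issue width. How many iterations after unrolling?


Largest divisor of 192 <= 6 is 6
New iterations = 192 / 6 = 32

32


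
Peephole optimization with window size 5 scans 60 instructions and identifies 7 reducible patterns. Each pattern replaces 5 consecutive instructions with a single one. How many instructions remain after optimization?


Each match removes 4 instructions.
Total removed = 7 * 4 = 28
Remaining = 60 - 28 = 32

32


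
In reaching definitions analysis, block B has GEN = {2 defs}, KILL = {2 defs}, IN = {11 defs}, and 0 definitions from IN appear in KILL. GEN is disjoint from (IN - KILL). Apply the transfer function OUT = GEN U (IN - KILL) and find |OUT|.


IN - KILL: 11 - 0 = 11 surviving definitions
OUT = GEN + surviving = 2 + 11 = 13

13


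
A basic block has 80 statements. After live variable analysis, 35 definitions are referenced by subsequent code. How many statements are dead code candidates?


Dead code = total statements - live definitions
= 80 - 35 = 45

45


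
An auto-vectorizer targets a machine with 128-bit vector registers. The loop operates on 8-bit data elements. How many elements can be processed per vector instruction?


Width = SIMD bits / data type bits
= 128 / 8 = 16

16


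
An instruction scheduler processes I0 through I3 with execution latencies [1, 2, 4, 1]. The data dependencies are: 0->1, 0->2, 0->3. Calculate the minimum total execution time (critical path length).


Compute longest path through dependency graph: dist(Ik) = max over predecessors of dist + latency(Ik).
dist(I0) = latency 1 = 1
dist(I1) = dist(I0) + 2 = 1 + 2 = 3
dist(I2) = dist(I0) + 4 = 1 + 4 = 5
dist(I3) = dist(I0) + 1 = 1 + 1 = 2
Critical path = max dist = 5

5


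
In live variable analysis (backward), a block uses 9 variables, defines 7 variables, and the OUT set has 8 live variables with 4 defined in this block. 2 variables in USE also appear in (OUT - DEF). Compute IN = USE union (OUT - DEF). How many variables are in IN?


OUT - DEF: 8 - 4 = 4
|IN| = |USE| + |OUT - DEF| - |USE ∩ (OUT - DEF)| = 9 + 4 - 2 = 11

11


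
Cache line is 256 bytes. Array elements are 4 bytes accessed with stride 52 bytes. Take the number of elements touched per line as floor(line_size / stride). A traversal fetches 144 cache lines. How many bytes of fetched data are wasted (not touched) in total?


Elements per line = floor(256 / 52) = 4
Bytes used per line = 4 * 4 = 16
Wasted per line = 256 - 16 = 240
Total wasted = 240 * 144 = 34560

34560


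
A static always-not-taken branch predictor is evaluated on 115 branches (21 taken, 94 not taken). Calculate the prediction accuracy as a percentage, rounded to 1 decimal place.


Predictor: always-not-taken
Correct predictions = 94
Accuracy = 94 / 115 * 100 = 81.7%

81.7


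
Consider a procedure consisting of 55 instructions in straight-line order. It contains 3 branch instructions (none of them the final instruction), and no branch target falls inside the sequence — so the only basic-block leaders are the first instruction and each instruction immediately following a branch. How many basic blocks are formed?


With no in-sequence branch targets, the leaders are the first instruction plus the instruction after each branch.
Number of basic blocks = branches + 1
= 3 + 1 = 4

4


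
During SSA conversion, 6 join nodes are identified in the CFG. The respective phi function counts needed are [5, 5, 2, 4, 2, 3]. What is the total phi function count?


Total phi functions = sum of phi functions at each join node
= 5 + 5 + 2 + 4 + 2 + 3 = 21

21


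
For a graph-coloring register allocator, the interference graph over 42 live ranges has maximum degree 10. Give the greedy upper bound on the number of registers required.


Greedy coloring never needs more than (max_degree + 1) colors: when coloring a vertex, at most max_degree neighbors are already colored.
Upper bound = 10 + 1 = 11

11


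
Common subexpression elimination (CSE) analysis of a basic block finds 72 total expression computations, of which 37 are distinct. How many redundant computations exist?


CSE count = total expressions - unique expressions
= 72 - 37 = 35

35


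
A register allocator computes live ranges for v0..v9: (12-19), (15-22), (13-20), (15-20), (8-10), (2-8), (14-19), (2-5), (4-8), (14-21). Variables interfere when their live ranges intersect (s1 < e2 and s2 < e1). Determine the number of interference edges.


Check all pairs for overlapping intervals.
Two intervals (s1,e1) and (s2,e2) overlap if s1 < e2 and s2 < e1.
v0 (12-19) vs v1..v9: overlaps v1, v2, v3, v6, v9 -> 5
v1 (15-22) vs v2..v9: overlaps v2, v3, v6, v9 -> 4
v2 (13-20) vs v3..v9: overlaps v3, v6, v9 -> 3
v3 (15-20) vs v4..v9: overlaps v6, v9 -> 2
v4 (8-10) vs v5..v9: overlaps none -> 0
v5 (2-8) vs v6..v9: overlaps v7, v8 -> 2
v6 (14-19) vs v7..v9: overlaps v9 -> 1
v7 (2-5) vs v8..v9: overlaps v8 -> 1
v8 (4-8) vs v9: overlaps none -> 0
Total overlapping pairs = 5 + 4 + 3 + 2 + 0 + 2 + 1 + 1 + 0 = 18

18


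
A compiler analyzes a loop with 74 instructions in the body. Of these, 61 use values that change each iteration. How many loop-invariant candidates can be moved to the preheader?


Invariant candidates = total - loop-dependent
= 74 - 61 = 13

13


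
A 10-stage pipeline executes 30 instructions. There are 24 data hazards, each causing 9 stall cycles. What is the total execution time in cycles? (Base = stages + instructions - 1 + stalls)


Base cycles = 10 + 30 - 1 = 39
Total stalls = 24 * 9 = 216
Total = 39 + 216 = 255

255


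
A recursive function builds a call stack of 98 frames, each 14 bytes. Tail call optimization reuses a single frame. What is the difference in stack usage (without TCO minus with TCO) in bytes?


Without TCO: 98 * 14 = 1372 bytes
With TCO: reuse 1 frame = 14 bytes
Savings = 1372 - 14 = 1358

1358


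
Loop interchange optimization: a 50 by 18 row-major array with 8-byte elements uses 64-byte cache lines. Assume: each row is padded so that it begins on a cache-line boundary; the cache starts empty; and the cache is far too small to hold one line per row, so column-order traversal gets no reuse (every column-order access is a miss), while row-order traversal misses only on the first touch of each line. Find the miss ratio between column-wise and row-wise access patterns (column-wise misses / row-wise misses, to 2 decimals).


Each row occupies 18 * 8 = 144 bytes and starts on a line boundary, so it spans ceil(144 / 64) = 3 cache lines.
Row-major traversal misses (one per line touched): 50 * ceil(18 * 8 / 64) = 150
Column-major traversal misses (no reuse, every access misses): 50 * 18 = 900
Ratio = 900 / 150 = 6.0

6.0


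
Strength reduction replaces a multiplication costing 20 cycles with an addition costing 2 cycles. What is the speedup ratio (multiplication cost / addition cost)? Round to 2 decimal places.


Ratio = mult_cost / add_cost = 20 / 2 = 10.0

10.0


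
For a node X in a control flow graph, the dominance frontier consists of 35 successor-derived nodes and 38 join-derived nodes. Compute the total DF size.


DF(X) = direct successor contributions + join point contributions
= 35 + 38 = 73

73


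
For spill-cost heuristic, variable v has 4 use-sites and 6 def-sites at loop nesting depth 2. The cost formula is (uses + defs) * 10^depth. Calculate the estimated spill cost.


uses + defs = 4 + 6 = 10
10^2 = 100
Spill cost = 10 * 100 = 1000

1000


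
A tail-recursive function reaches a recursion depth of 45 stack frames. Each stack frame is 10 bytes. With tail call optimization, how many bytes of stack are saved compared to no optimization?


Without TCO: 45 * 10 = 450 bytes
With TCO: reuse 1 frame = 10 bytes
Savings = 450 - 10 = 440

440


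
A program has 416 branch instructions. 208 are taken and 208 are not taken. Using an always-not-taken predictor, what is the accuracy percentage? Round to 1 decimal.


Predictor: always-not-taken
Correct predictions = 208
Accuracy = 208 / 416 * 100 = 50.0%

50.0


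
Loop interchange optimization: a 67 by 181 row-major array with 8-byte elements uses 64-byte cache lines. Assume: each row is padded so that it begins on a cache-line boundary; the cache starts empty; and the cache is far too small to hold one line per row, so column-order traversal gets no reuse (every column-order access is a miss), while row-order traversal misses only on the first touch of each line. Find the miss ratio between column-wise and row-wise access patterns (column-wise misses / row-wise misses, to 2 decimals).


Each row occupies 181 * 8 = 1448 bytes and starts on a line boundary, so it spans ceil(1448 / 64) = 23 cache lines.
Row-major traversal misses (one per line touched): 67 * ceil(181 * 8 / 64) = 1541
Column-major traversal misses (no reuse, every access misses): 67 * 181 = 12127
Ratio = 12127 / 1541 = 7.87

7.87


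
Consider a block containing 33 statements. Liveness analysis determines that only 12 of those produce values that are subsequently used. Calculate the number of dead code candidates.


Dead code = total statements - live definitions
= 33 - 12 = 21

21


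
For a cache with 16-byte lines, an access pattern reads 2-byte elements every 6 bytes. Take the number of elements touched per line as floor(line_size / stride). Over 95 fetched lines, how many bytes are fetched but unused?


Elements per line = floor(16 / 6) = 2
Bytes used per line = 2 * 2 = 4
Wasted per line = 16 - 4 = 12
Total wasted = 12 * 95 = 1140

1140


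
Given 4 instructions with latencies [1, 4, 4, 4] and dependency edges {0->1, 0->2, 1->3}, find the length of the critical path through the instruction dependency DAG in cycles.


Compute longest path through dependency graph: dist(Ik) = max over predecessors of dist + latency(Ik).
dist(I0) = latency 1 = 1
dist(I1) = dist(I0) + 4 = 1 + 4 = 5
dist(I2) = dist(I0) + 4 = 1 + 4 = 5
dist(I3) = dist(I1) + 4 = 5 + 4 = 9
Critical path = max dist = 9

9


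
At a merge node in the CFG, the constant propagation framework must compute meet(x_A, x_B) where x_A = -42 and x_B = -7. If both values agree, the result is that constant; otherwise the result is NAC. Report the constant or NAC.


Meet operation: if both paths give the same constant, result is that constant; if they differ, result is NAC (not-a-constant).
Path A: -42, Path B: -7 -> differ
Result: not-a-constant -> NAC

NAC


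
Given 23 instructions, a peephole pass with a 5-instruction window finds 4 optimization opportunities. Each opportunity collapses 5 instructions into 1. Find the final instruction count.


Each match removes 4 instructions.
Total removed = 4 * 4 = 16
Remaining = 23 - 16 = 7

7


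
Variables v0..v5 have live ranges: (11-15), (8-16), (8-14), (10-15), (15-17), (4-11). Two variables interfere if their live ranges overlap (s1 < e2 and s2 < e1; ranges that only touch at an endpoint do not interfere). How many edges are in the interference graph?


Check all pairs for overlapping intervals.
Two intervals (s1,e1) and (s2,e2) overlap if s1 < e2 and s2 < e1.
v0 (11-15) vs v1..v5: overlaps v1, v2, v3 -> 3
v1 (8-16) vs v2..v5: overlaps v2, v3, v4, v5 -> 4
v2 (8-14) vs v3..v5: overlaps v3, v5 -> 2
v3 (10-15) vs v4..v5: overlaps v5 -> 1
v4 (15-17) vs v5: overlaps none -> 0
Total overlapping pairs = 3 + 4 + 2 + 1 + 0 = 10

10


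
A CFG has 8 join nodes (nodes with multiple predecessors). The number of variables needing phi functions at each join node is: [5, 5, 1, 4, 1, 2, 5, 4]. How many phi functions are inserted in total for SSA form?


Total phi functions = sum of phi functions at each join node
= 5 + 5 + 1 + 4 + 1 + 2 + 5 + 4 = 27

27


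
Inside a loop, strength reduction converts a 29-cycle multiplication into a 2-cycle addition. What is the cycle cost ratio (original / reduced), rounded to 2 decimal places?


Ratio = mult_cost / add_cost = 29 / 2 = 14.5

14.5


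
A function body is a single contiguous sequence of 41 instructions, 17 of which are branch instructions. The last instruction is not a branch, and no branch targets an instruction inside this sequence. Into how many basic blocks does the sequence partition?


With no in-sequence branch targets, the leaders are the first instruction plus the instruction after each branch.
Number of basic blocks = branches + 1
= 17 + 1 = 18

18


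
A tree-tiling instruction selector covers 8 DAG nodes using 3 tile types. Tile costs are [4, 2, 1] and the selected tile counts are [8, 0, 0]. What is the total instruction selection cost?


Total cost = sum(count_i * cost_i)
= 8*4 + 0*2 + 0*1
= 32

32


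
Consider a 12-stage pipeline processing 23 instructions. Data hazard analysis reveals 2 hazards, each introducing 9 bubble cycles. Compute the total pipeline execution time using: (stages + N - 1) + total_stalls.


Base cycles = 12 + 23 - 1 = 34
Total stalls = 2 * 9 = 18
Total = 34 + 18 = 52

52


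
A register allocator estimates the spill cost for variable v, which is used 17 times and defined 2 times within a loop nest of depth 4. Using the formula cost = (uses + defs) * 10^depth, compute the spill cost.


uses + defs = 17 + 2 = 19
10^4 = 10000
Spill cost = 19 * 10000 = 190000

190000


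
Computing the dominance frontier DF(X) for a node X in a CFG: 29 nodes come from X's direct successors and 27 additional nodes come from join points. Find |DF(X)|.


DF(X) = direct successor contributions + join point contributions
= 29 + 27 = 56

56


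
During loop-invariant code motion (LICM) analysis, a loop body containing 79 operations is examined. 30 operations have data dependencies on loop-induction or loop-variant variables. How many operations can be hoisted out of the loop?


Invariant candidates = total - loop-dependent
= 79 - 30 = 49

49


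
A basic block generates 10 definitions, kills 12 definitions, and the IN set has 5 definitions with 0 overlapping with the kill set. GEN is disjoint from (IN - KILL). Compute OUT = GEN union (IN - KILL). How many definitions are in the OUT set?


IN - KILL: 5 - 0 = 5 surviving definitions
OUT = GEN + surviving = 10 + 5 = 15

15


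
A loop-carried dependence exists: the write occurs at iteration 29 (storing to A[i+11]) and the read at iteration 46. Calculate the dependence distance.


Distance = read iteration - write iteration
= 46 - 29 = 17

17


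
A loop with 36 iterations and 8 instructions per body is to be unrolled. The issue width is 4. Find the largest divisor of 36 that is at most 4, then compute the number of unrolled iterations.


Largest divisor of 36 <= 4 is 4
New iterations = 36 / 4 = 9

9


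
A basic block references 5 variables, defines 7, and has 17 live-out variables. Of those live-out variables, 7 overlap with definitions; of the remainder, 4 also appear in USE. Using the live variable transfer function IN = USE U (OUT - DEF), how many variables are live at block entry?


OUT - DEF: 17 - 7 = 10
|IN| = |USE| + |OUT - DEF| - |USE ∩ (OUT - DEF)| = 5 + 10 - 4 = 11

11


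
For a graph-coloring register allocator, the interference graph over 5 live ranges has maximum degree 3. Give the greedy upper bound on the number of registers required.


Greedy coloring never needs more than (max_degree + 1) colors: when coloring a vertex, at most max_degree neighbors are already colored.
Upper bound = 3 + 1 = 4

4


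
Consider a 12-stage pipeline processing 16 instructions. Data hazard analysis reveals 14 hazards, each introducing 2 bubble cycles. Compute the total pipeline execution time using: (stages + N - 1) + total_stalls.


Base cycles = 12 + 16 - 1 = 27
Total stalls = 14 * 2 = 28
Total = 27 + 28 = 55

55


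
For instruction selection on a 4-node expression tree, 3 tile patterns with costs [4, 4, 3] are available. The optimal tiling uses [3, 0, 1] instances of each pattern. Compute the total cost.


Total cost = sum(count_i * cost_i)
= 3*4 + 0*4 + 1*3
= 15

15


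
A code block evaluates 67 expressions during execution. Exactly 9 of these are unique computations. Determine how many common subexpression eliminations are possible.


CSE count = total expressions - unique expressions
= 67 - 9 = 58

58


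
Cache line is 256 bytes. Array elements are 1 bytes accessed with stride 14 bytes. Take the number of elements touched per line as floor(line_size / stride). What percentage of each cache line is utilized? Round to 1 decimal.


Elements per cache line = floor(256 / 14) = 18
Bytes used = 18 * 1 = 18
Utilization = 18 / 256 * 100 = 7.0%

7.0


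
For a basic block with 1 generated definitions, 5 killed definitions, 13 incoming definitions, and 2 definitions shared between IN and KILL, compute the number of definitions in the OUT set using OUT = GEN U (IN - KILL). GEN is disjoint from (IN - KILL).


IN - KILL: 13 - 2 = 11 surviving definitions
OUT = GEN + surviving = 1 + 11 = 12

12


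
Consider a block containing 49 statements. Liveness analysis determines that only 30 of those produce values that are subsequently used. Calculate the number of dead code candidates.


Dead code = total statements - live definitions
= 49 - 30 = 19

19


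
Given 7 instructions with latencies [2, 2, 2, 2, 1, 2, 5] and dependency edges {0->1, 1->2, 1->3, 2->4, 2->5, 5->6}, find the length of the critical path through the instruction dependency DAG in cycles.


Compute longest path through dependency graph: dist(Ik) = max over predecessors of dist + latency(Ik).
dist(I0) = latency 2 = 2
dist(I1) = dist(I0) + 2 = 2 + 2 = 4
dist(I2) = dist(I1) + 2 = 4 + 2 = 6
dist(I3) = dist(I1) + 2 = 4 + 2 = 6
dist(I4) = dist(I2) + 1 = 6 + 1 = 7
dist(I5) = dist(I2) + 2 = 6 + 2 = 8
dist(I6) = dist(I5) + 5 = 8 + 5 = 13
Critical path = max dist = 13

13


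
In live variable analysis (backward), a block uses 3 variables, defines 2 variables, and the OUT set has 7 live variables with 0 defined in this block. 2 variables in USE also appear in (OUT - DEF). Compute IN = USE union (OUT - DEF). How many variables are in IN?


OUT - DEF: 7 - 0 = 7
|IN| = |USE| + |OUT - DEF| - |USE ∩ (OUT - DEF)| = 3 + 7 - 2 = 8

8


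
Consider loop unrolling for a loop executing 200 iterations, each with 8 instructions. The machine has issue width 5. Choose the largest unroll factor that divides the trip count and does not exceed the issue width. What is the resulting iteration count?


Largest divisor of 200 <= 5 is 5
New iterations = 200 / 5 = 40

40


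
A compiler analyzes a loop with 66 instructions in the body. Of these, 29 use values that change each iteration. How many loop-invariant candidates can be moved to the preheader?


Invariant candidates = total - loop-dependent
= 66 - 29 = 37

37


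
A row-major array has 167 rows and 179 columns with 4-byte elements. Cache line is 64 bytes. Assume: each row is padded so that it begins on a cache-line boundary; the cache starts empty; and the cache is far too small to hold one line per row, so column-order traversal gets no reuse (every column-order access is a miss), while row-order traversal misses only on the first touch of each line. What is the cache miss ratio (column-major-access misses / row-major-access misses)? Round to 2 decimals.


Each row occupies 179 * 4 = 716 bytes and starts on a line boundary, so it spans ceil(716 / 64) = 12 cache lines.
Row-major traversal misses (one per line touched): 167 * ceil(179 * 4 / 64) = 2004
Column-major traversal misses (no reuse, every access misses): 167 * 179 = 29893
Ratio = 29893 / 2004 = 14.92

14.92


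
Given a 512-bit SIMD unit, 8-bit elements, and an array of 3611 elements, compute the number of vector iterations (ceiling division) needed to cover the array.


Width = 512 / 8 = 64 elements per vector op
Iterations = ceil(3611 / 64) = 57

57


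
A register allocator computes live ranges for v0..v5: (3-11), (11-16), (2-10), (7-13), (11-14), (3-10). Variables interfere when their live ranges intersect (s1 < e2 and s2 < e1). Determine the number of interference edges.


Check all pairs for overlapping intervals.
Two intervals (s1,e1) and (s2,e2) overlap if s1 < e2 and s2 < e1.
v0 (3-11) vs v1..v5: overlaps v2, v3, v5 -> 3
v1 (11-16) vs v2..v5: overlaps v3, v4 -> 2
v2 (2-10) vs v3..v5: overlaps v3, v5 -> 2
v3 (7-13) vs v4..v5: overlaps v4, v5 -> 2
v4 (11-14) vs v5: overlaps none -> 0
Total overlapping pairs = 3 + 2 + 2 + 2 + 0 = 9

9
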